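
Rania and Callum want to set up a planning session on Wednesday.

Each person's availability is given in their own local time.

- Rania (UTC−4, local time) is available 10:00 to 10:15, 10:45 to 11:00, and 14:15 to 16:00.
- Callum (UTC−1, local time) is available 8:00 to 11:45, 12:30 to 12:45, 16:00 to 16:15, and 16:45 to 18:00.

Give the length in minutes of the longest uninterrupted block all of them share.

45 minutes

Rania → UTC: 14:00–14:15, 14:45–15:00, 18:15–20:00.
Callum → UTC: 09:00–12:45, 13:30–13:45, 17:00–17:15, 17:45–19:00.
Rania ∩ Callum: 18:15–19:00.
Single common window of 45 minutes.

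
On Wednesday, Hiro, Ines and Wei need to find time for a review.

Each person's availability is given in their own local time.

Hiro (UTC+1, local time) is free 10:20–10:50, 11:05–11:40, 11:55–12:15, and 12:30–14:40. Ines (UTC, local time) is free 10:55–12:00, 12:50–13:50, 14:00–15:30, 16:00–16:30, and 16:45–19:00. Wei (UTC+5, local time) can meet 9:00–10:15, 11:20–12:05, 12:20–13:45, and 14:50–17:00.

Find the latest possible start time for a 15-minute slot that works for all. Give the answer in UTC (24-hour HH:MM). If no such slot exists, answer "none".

11:45

Hiro → UTC: 09:20–09:50, 10:05–10:40, 10:55–11:15, 11:30–13:40.
Ines → UTC: 10:55–12:00, 12:50–13:50, 14:00–15:30, 16:00–16:30, 16:45–19:00.
Wei → UTC: 04:00–05:15, 06:20–07:05, 07:20–08:45, 09:50–12:00.
Hiro ∩ Ines: 10:55–11:15, 11:30–12:00, 12:50–13:40.
Hiro ∩ Ines ∩ Wei: 10:55–11:15, 11:30–12:00.
Windows ≥ 15 min: 10:55–11:15, 11:30–12:00.
Latest start in the last window 11:30–12:00 is 12:00 − 15 min = 11:45.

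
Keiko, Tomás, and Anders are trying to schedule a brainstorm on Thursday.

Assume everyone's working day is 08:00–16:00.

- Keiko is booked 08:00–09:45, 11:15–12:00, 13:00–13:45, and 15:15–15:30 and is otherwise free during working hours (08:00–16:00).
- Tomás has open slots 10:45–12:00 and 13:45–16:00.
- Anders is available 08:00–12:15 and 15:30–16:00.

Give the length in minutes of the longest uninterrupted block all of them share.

Keiko free within 08:00–16:00: 09:45–11:15, 12:00–13:00, 13:45–15:15, 15:30–16:00.
Keiko ∩ Tomás: 10:45–11:15, 13:45–15:15, 15:30–16:00.
Keiko ∩ Tomás ∩ Anders: 10:45–11:15, 15:30–16:00.
Common window lengths: 30, 30 min; longest is 30.

30 minutes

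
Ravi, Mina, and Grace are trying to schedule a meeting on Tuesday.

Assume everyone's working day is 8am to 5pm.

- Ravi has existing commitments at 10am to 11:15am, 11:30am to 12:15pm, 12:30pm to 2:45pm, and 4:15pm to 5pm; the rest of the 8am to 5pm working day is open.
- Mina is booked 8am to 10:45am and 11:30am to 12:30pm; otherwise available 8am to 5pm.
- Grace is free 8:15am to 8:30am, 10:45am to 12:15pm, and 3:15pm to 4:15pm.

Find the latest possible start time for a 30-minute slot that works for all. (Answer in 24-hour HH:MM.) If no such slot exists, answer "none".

Ravi free within 08:00–17:00: 08:00–10:00, 11:15–11:30, 12:15–12:30, 14:45–16:15.
Mina free within 08:00–17:00: 10:45–11:30, 12:30–17:00.
Ravi ∩ Mina: 11:15–11:30, 14:45–16:15.
Ravi ∩ Mina ∩ Grace: 11:15–11:30, 15:15–16:15.
Windows ≥ 30 min: 15:15–16:15.
Latest start in the last window 15:15–16:15 is 16:15 − 30 min = 15:45.

15:45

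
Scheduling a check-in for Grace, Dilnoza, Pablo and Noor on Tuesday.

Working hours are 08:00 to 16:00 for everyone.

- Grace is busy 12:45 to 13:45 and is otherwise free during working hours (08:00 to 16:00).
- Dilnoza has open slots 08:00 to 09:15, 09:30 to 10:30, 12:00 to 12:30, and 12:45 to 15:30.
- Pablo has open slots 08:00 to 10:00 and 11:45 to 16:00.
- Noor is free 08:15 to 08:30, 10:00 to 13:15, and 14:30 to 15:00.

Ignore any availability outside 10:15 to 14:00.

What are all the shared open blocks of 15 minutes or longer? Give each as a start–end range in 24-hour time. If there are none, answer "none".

Grace free within 08:00–16:00: 08:00–12:45, 13:45–16:00.
Grace ∩ Dilnoza: 08:00–09:15, 09:30–10:30, 12:00–12:30, 13:45–15:30.
Grace ∩ Dilnoza ∩ Pablo: 08:00–09:15, 09:30–10:00, 12:00–12:30, 13:45–15:30.
Grace ∩ Dilnoza ∩ Pablo ∩ Noor: 08:15–08:30, 12:00–12:30, 14:30–15:00.
Restricted to 10:15–14:00: 12:00–12:30.
Windows ≥ 15 min: 12:00–12:30.

12:00–12:30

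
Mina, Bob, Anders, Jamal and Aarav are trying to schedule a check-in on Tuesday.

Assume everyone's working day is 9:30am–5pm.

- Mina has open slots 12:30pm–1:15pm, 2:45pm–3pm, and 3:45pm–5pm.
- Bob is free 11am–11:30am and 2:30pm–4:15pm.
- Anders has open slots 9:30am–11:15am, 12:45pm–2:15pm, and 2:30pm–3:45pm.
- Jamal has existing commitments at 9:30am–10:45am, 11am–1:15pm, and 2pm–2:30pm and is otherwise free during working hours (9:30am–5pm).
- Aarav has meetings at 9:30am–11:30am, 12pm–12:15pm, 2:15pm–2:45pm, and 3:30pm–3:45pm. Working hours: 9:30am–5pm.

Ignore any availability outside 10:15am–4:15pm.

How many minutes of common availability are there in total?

15 minutes

Jamal free within 09:30–17:00: 10:45–11:00, 13:15–14:00, 14:30–17:00.
Aarav free within 09:30–17:00: 11:30–12:00, 12:15–14:15, 14:45–15:30, 15:45–17:00.
Mina ∩ Bob: 14:45–15:00, 15:45–16:15.
Mina ∩ Bob ∩ Anders: 14:45–15:00.
Mina ∩ Bob ∩ Anders ∩ Jamal: 14:45–15:00.
Mina ∩ Bob ∩ Anders ∩ Jamal ∩ Aarav: 14:45–15:00.
Restricted to 10:15–16:15: 14:45–15:00.
Total common minutes: 15.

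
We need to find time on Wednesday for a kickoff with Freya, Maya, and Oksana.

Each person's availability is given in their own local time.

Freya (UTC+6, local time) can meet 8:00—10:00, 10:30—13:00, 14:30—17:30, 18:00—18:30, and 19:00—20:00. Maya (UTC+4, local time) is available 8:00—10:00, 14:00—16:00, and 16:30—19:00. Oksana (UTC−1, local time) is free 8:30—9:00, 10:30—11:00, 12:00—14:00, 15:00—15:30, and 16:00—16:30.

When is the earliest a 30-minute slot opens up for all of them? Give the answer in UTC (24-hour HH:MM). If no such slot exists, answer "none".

13:00

Freya → UTC: 02:00–04:00, 04:30–07:00, 08:30–11:30, 12:00–12:30, 13:00–14:00.
Maya → UTC: 04:00–06:00, 10:00–12:00, 12:30–15:00.
Oksana → UTC: 09:30–10:00, 11:30–12:00, 13:00–15:00, 16:00–16:30, 17:00–17:30.
Freya ∩ Maya: 04:30–06:00, 10:00–11:30, 13:00–14:00.
Freya ∩ Maya ∩ Oksana: 13:00–14:00.
Windows ≥ 30 min: 13:00–14:00.
Earliest such window starts at 13:00.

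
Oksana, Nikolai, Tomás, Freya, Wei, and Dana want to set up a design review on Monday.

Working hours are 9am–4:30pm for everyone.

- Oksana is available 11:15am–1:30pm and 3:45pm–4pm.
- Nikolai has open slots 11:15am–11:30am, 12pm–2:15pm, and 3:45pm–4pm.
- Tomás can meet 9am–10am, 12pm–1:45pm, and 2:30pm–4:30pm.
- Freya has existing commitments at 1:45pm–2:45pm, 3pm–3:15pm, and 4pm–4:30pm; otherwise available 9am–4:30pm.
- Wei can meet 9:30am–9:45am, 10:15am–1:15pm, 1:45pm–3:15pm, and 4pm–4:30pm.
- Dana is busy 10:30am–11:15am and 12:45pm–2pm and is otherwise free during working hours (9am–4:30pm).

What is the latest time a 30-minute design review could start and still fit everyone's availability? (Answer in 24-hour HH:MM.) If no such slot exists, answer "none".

12:15

Freya free within 09:00–16:30: 09:00–13:45, 14:45–15:00, 15:15–16:00.
Dana free within 09:00–16:30: 09:00–10:30, 11:15–12:45, 14:00–16:30.
Oksana ∩ Nikolai: 11:15–11:30, 12:00–13:30, 15:45–16:00.
Oksana ∩ Nikolai ∩ Tomás: 12:00–13:30, 15:45–16:00.
Oksana ∩ Nikolai ∩ Tomás ∩ Freya: 12:00–13:30, 15:45–16:00.
Oksana ∩ Nikolai ∩ Tomás ∩ Freya ∩ Wei: 12:00–13:15.
Oksana ∩ Nikolai ∩ Tomás ∩ Freya ∩ Wei ∩ Dana: 12:00–12:45.
Windows ≥ 30 min: 12:00–12:45.
Latest start in the last window 12:00–12:45 is 12:45 − 30 min = 12:15.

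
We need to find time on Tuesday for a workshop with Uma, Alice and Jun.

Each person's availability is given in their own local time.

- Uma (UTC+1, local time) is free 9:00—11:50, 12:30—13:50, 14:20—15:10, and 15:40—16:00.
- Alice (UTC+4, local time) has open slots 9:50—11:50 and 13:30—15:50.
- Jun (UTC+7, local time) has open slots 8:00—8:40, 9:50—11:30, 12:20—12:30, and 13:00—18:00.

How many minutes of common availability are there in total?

80 minutes

Uma → UTC: 08:00–10:50, 11:30–12:50, 13:20–14:10, 14:40–15:00.
Alice → UTC: 05:50–07:50, 09:30–11:50.
Jun → UTC: 01:00–01:40, 02:50–04:30, 05:20–05:30, 06:00–11:00.
Uma ∩ Alice: 09:30–10:50, 11:30–11:50.
Uma ∩ Alice ∩ Jun: 09:30–10:50.
Total common minutes: 80.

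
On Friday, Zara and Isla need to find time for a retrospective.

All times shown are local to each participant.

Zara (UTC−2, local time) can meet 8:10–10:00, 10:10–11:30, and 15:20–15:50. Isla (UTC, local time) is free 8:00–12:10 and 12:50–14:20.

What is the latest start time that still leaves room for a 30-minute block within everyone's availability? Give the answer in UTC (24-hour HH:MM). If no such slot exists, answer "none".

Zara → UTC: 10:10–12:00, 12:10–13:30, 17:20–17:50.
Isla → UTC: 08:00–12:10, 12:50–14:20.
Zara ∩ Isla: 10:10–12:00, 12:50–13:30.
Windows ≥ 30 min: 10:10–12:00, 12:50–13:30.
Latest start in the last window 12:50–13:30 is 13:30 − 30 min = 13:00.

13:00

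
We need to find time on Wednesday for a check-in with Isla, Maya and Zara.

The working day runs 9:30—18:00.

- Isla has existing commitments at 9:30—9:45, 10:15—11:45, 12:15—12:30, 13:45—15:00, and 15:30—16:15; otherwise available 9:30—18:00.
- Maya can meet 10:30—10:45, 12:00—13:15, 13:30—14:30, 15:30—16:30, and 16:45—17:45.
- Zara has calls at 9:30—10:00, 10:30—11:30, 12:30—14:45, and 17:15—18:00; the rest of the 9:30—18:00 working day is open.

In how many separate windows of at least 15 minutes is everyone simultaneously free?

Isla free within 09:30–18:00: 09:45–10:15, 11:45–12:15, 12:30–13:45, 15:00–15:30, 16:15–18:00.
Zara free within 09:30–18:00: 10:00–10:30, 11:30–12:30, 14:45–17:15.
Isla ∩ Maya: 12:00–12:15, 12:30–13:15, 13:30–13:45, 16:15–16:30, 16:45–17:45.
Isla ∩ Maya ∩ Zara: 12:00–12:15, 16:15–16:30, 16:45–17:15.
Windows ≥ 15 min: 12:00–12:15, 16:15–16:30, 16:45–17:15.
That's 3 windows.

3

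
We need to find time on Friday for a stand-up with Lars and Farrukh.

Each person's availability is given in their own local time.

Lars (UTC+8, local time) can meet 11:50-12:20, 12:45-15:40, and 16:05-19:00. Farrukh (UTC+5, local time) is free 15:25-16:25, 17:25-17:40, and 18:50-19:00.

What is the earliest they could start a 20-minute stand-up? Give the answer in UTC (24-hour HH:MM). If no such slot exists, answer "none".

10:25

Lars → UTC: 03:50–04:20, 04:45–07:40, 08:05–11:00.
Farrukh → UTC: 10:25–11:25, 12:25–12:40, 13:50–14:00.
Lars ∩ Farrukh: 10:25–11:00.
Windows ≥ 20 min: 10:25–11:00.
Earliest such window starts at 10:25.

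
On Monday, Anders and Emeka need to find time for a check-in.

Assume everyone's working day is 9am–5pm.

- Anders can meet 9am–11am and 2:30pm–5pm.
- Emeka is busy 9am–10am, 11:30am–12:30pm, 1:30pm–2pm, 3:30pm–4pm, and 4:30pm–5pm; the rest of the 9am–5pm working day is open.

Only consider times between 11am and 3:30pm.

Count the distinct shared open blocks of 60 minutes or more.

1

Emeka free within 09:00–17:00: 10:00–11:30, 12:30–13:30, 14:00–15:30, 16:00–16:30.
Anders ∩ Emeka: 10:00–11:00, 14:30–15:30, 16:00–16:30.
Restricted to 11:00–15:30: 14:30–15:30.
Windows ≥ 60 min: 14:30–15:30.
That's 1 window.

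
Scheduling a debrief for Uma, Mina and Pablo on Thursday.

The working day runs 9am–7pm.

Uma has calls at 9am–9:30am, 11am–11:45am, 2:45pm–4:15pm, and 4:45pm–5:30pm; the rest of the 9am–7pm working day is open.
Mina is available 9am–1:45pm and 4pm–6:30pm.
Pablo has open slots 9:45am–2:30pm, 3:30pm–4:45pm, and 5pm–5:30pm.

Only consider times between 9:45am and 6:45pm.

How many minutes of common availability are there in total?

Uma free within 09:00–19:00: 09:30–11:00, 11:45–14:45, 16:15–16:45, 17:30–19:00.
Uma ∩ Mina: 09:30–11:00, 11:45–13:45, 16:15–16:45, 17:30–18:30.
Uma ∩ Mina ∩ Pablo: 09:45–11:00, 11:45–13:45, 16:15–16:45.
Restricted to 09:45–18:45: 09:45–11:00, 11:45–13:45, 16:15–16:45.
Total common minutes: 75 + 120 + 30 = 225.

225 minutes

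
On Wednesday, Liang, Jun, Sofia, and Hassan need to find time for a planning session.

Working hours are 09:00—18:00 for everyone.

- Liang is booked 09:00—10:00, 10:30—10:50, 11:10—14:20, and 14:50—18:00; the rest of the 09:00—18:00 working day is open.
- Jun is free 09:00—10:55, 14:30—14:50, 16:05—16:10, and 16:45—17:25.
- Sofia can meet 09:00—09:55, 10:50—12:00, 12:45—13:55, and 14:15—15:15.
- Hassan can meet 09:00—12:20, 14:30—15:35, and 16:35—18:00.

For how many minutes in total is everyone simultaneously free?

Liang free within 09:00–18:00: 10:00–10:30, 10:50–11:10, 14:20–14:50.
Liang ∩ Jun: 10:00–10:30, 10:50–10:55, 14:30–14:50.
Liang ∩ Jun ∩ Sofia: 10:50–10:55, 14:30–14:50.
Liang ∩ Jun ∩ Sofia ∩ Hassan: 10:50–10:55, 14:30–14:50.
Total common minutes: 5 + 20 = 25.

25 minutes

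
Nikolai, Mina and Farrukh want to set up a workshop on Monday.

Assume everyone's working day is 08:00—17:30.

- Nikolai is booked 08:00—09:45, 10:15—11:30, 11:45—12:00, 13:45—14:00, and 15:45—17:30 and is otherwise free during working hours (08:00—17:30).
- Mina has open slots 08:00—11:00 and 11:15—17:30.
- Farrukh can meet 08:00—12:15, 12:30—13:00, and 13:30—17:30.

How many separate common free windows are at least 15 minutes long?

6

Nikolai free within 08:00–17:30: 09:45–10:15, 11:30–11:45, 12:00–13:45, 14:00–15:45.
Nikolai ∩ Mina: 09:45–10:15, 11:30–11:45, 12:00–13:45, 14:00–15:45.
Nikolai ∩ Mina ∩ Farrukh: 09:45–10:15, 11:30–11:45, 12:00–12:15, 12:30–13:00, 13:30–13:45, 14:00–15:45.
Windows ≥ 15 min: 09:45–10:15, 11:30–11:45, 12:00–12:15, 12:30–13:00, 13:30–13:45, 14:00–15:45.
That's 6 windows.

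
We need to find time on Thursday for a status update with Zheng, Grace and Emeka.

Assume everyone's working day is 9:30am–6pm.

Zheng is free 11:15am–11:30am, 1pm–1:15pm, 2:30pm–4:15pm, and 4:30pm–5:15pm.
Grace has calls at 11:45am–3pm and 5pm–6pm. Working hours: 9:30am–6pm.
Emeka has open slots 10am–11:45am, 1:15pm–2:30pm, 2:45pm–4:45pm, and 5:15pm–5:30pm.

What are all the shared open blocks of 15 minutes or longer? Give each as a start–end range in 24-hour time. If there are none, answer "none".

Grace free within 09:30–18:00: 09:30–11:45, 15:00–17:00.
Zheng ∩ Grace: 11:15–11:30, 15:00–16:15, 16:30–17:00.
Zheng ∩ Grace ∩ Emeka: 11:15–11:30, 15:00–16:15, 16:30–16:45.
Windows ≥ 15 min: 11:15–11:30, 15:00–16:15, 16:30–16:45.

11:15–11:30, 15:00–16:15, 16:30–16:45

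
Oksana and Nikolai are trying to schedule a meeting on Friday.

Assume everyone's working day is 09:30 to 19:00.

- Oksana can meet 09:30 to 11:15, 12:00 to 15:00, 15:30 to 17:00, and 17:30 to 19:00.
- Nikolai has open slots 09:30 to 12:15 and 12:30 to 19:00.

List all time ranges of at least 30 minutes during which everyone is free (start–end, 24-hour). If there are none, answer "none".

Oksana ∩ Nikolai: 09:30–11:15, 12:00–12:15, 12:30–15:00, 15:30–17:00, 17:30–19:00.
Windows ≥ 30 min: 09:30–11:15, 12:30–15:00, 15:30–17:00, 17:30–19:00.

09:30–11:15, 12:30–15:00, 15:30–17:00, 17:30–19:00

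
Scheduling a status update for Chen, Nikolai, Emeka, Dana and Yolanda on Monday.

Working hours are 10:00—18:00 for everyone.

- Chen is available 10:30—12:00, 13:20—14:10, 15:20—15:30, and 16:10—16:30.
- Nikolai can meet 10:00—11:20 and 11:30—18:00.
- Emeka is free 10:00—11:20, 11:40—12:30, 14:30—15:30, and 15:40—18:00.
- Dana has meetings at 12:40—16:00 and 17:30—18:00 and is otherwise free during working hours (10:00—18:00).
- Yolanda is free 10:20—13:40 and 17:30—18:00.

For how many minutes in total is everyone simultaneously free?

70 minutes

Dana free within 10:00–18:00: 10:00–12:40, 16:00–17:30.
Chen ∩ Nikolai: 10:30–11:20, 11:30–12:00, 13:20–14:10, 15:20–15:30, 16:10–16:30.
Chen ∩ Nikolai ∩ Emeka: 10:30–11:20, 11:40–12:00, 15:20–15:30, 16:10–16:30.
Chen ∩ Nikolai ∩ Emeka ∩ Dana: 10:30–11:20, 11:40–12:00, 16:10–16:30.
Chen ∩ Nikolai ∩ Emeka ∩ Dana ∩ Yolanda: 10:30–11:20, 11:40–12:00.
Total common minutes: 50 + 20 = 70.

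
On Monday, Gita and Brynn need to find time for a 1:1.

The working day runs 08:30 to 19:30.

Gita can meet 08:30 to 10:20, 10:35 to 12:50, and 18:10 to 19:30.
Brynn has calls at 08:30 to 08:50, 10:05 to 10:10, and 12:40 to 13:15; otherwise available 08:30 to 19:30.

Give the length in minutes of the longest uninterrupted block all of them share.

Brynn free within 08:30–19:30: 08:50–10:05, 10:10–12:40, 13:15–19:30.
Gita ∩ Brynn: 08:50–10:05, 10:10–10:20, 10:35–12:40, 18:10–19:30.
Common window lengths: 75, 10, 125, 80 min; longest is 125.

125 minutes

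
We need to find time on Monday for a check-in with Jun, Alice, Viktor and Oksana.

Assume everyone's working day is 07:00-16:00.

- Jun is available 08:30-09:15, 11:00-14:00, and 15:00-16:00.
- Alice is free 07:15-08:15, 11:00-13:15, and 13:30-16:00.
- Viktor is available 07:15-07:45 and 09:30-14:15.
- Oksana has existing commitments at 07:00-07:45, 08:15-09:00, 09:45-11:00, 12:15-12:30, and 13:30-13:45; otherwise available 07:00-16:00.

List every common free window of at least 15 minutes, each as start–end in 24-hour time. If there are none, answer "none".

11:00–12:15, 12:30–13:15, 13:45–14:00

Oksana free within 07:00–16:00: 07:45–08:15, 09:00–09:45, 11:00–12:15, 12:30–13:30, 13:45–16:00.
Jun ∩ Alice: 11:00–13:15, 13:30–14:00, 15:00–16:00.
Jun ∩ Alice ∩ Viktor: 11:00–13:15, 13:30–14:00.
Jun ∩ Alice ∩ Viktor ∩ Oksana: 11:00–12:15, 12:30–13:15, 13:45–14:00.
Windows ≥ 15 min: 11:00–12:15, 12:30–13:15, 13:45–14:00.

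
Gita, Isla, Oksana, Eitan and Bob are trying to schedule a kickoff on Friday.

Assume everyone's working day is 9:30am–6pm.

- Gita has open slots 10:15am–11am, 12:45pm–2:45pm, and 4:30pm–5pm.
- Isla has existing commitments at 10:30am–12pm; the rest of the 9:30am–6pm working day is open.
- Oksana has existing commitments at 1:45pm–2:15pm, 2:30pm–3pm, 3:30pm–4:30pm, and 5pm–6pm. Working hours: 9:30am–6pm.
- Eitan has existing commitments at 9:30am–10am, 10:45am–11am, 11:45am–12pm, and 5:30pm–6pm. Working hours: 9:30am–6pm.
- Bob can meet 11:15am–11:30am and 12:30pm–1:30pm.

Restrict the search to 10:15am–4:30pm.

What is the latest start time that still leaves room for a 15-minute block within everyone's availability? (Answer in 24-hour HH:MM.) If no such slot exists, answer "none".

Isla free within 09:30–18:00: 09:30–10:30, 12:00–18:00.
Oksana free within 09:30–18:00: 09:30–13:45, 14:15–14:30, 15:00–15:30, 16:30–17:00.
Eitan free within 09:30–18:00: 10:00–10:45, 11:00–11:45, 12:00–17:30.
Gita ∩ Isla: 10:15–10:30, 12:45–14:45, 16:30–17:00.
Gita ∩ Isla ∩ Oksana: 10:15–10:30, 12:45–13:45, 14:15–14:30, 16:30–17:00.
Gita ∩ Isla ∩ Oksana ∩ Eitan: 10:15–10:30, 12:45–13:45, 14:15–14:30, 16:30–17:00.
Gita ∩ Isla ∩ Oksana ∩ Eitan ∩ Bob: 12:45–13:30.
Restricted to 10:15–16:30: 12:45–13:30.
Windows ≥ 15 min: 12:45–13:30.
Latest start in the last window 12:45–13:30 is 13:30 − 15 min = 13:15.

13:15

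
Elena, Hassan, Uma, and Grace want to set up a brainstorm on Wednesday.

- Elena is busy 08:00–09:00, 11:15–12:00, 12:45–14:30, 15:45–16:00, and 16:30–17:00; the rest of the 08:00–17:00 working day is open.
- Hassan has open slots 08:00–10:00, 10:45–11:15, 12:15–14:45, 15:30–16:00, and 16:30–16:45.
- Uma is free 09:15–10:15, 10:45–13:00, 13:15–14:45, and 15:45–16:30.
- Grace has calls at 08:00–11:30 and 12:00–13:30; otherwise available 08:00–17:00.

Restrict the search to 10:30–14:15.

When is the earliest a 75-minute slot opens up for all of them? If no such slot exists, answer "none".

none

Elena free within 08:00–17:00: 09:00–11:15, 12:00–12:45, 14:30–15:45, 16:00–16:30.
Grace free within 08:00–17:00: 11:30–12:00, 13:30–17:00.
Elena ∩ Hassan: 09:00–10:00, 10:45–11:15, 12:15–12:45, 14:30–14:45, 15:30–15:45.
Elena ∩ Hassan ∩ Uma: 09:15–10:00, 10:45–11:15, 12:15–12:45, 14:30–14:45.
Elena ∩ Hassan ∩ Uma ∩ Grace: 14:30–14:45.
Restricted to 10:30–14:15: (none).
Windows ≥ 75 min: (none).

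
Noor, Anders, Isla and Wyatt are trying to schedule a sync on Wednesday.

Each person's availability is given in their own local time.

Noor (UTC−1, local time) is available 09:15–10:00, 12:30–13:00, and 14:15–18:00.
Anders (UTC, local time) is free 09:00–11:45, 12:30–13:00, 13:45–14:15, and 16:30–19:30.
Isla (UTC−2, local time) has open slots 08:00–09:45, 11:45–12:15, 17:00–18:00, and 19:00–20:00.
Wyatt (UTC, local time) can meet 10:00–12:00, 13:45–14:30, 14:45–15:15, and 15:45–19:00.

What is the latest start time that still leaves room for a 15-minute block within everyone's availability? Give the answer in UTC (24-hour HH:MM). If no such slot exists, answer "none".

13:45

Noor → UTC: 10:15–11:00, 13:30–14:00, 15:15–19:00.
Anders → UTC: 09:00–11:45, 12:30–13:00, 13:45–14:15, 16:30–19:30.
Isla → UTC: 10:00–11:45, 13:45–14:15, 19:00–20:00, 21:00–22:00.
Wyatt → UTC: 10:00–12:00, 13:45–14:30, 14:45–15:15, 15:45–19:00.
Noor ∩ Anders: 10:15–11:00, 13:45–14:00, 16:30–19:00.
Noor ∩ Anders ∩ Isla: 10:15–11:00, 13:45–14:00.
Noor ∩ Anders ∩ Isla ∩ Wyatt: 10:15–11:00, 13:45–14:00.
Windows ≥ 15 min: 10:15–11:00, 13:45–14:00.
Latest start in the last window 13:45–14:00 is 14:00 − 15 min = 13:45.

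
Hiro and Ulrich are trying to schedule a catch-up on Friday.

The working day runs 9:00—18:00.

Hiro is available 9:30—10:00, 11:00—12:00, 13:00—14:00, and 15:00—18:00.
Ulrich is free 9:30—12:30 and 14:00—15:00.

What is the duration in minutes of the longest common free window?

Hiro ∩ Ulrich: 09:30–10:00, 11:00–12:00.
Common window lengths: 30, 60 min; longest is 60.

60 minutes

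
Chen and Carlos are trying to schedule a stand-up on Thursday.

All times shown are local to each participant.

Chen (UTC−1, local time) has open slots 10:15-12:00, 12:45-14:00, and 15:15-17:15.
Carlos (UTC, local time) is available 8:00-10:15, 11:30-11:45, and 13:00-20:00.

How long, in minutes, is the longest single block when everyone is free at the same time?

120 minutes

Chen → UTC: 11:15–13:00, 13:45–15:00, 16:15–18:15.
Carlos → UTC: 08:00–10:15, 11:30–11:45, 13:00–20:00.
Chen ∩ Carlos: 11:30–11:45, 13:45–15:00, 16:15–18:15.
Common window lengths: 15, 75, 120 min; longest is 120.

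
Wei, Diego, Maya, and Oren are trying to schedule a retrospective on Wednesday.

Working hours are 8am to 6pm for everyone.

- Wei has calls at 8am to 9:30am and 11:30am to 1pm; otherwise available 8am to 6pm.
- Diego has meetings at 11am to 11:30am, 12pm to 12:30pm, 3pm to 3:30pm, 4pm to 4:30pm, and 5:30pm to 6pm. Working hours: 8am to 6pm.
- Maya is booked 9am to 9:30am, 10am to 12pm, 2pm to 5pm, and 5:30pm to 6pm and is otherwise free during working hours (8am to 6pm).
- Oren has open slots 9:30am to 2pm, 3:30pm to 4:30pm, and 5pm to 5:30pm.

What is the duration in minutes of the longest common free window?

Wei free within 08:00–18:00: 09:30–11:30, 13:00–18:00.
Diego free within 08:00–18:00: 08:00–11:00, 11:30–12:00, 12:30–15:00, 15:30–16:00, 16:30–17:30.
Maya free within 08:00–18:00: 08:00–09:00, 09:30–10:00, 12:00–14:00, 17:00–17:30.
Wei ∩ Diego: 09:30–11:00, 13:00–15:00, 15:30–16:00, 16:30–17:30.
Wei ∩ Diego ∩ Maya: 09:30–10:00, 13:00–14:00, 17:00–17:30.
Wei ∩ Diego ∩ Maya ∩ Oren: 09:30–10:00, 13:00–14:00, 17:00–17:30.
Common window lengths: 30, 60, 30 min; longest is 60.

60 minutes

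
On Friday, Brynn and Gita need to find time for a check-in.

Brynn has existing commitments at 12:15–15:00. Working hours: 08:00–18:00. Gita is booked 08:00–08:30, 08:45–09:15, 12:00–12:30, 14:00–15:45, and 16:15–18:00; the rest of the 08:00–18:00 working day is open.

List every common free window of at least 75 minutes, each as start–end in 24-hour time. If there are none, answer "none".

09:15–12:00

Brynn free within 08:00–18:00: 08:00–12:15, 15:00–18:00.
Gita free within 08:00–18:00: 08:30–08:45, 09:15–12:00, 12:30–14:00, 15:45–16:15.
Brynn ∩ Gita: 08:30–08:45, 09:15–12:00, 15:45–16:15.
Windows ≥ 75 min: 09:15–12:00.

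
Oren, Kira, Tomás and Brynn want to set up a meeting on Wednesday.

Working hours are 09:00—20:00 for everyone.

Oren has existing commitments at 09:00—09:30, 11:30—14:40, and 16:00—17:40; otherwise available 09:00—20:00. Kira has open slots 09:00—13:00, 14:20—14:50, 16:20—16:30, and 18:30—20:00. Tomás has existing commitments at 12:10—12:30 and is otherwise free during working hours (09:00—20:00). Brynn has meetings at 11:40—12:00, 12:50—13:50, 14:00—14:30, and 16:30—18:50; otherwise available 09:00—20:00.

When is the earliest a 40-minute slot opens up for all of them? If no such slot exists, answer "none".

09:30

Oren free within 09:00–20:00: 09:30–11:30, 14:40–16:00, 17:40–20:00.
Tomás free within 09:00–20:00: 09:00–12:10, 12:30–20:00.
Brynn free within 09:00–20:00: 09:00–11:40, 12:00–12:50, 13:50–14:00, 14:30–16:30, 18:50–20:00.
Oren ∩ Kira: 09:30–11:30, 14:40–14:50, 18:30–20:00.
Oren ∩ Kira ∩ Tomás: 09:30–11:30, 14:40–14:50, 18:30–20:00.
Oren ∩ Kira ∩ Tomás ∩ Brynn: 09:30–11:30, 14:40–14:50, 18:50–20:00.
Windows ≥ 40 min: 09:30–11:30, 18:50–20:00.
Earliest such window starts at 09:30.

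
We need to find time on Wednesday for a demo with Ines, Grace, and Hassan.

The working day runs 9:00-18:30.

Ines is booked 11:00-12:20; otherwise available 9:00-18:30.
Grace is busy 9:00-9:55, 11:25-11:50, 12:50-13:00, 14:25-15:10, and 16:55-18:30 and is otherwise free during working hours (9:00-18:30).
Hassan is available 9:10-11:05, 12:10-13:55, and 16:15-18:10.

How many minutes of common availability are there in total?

Ines free within 09:00–18:30: 09:00–11:00, 12:20–18:30.
Grace free within 09:00–18:30: 09:55–11:25, 11:50–12:50, 13:00–14:25, 15:10–16:55.
Ines ∩ Grace: 09:55–11:00, 12:20–12:50, 13:00–14:25, 15:10–16:55.
Ines ∩ Grace ∩ Hassan: 09:55–11:00, 12:20–12:50, 13:00–13:55, 16:15–16:55.
Total common minutes: 65 + 30 + 55 + 40 = 190.

190 minutes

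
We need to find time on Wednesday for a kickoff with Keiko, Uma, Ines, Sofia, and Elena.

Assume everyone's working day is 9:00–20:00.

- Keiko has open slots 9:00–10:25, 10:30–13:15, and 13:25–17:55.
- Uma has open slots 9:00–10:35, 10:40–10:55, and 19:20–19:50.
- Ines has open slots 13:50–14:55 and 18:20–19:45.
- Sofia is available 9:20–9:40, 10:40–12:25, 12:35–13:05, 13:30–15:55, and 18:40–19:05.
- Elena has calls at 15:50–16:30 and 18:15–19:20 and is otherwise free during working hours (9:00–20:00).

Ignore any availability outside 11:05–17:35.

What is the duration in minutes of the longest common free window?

0 minutes

Elena free within 09:00–20:00: 09:00–15:50, 16:30–18:15, 19:20–20:00.
Keiko ∩ Uma: 09:00–10:25, 10:30–10:35, 10:40–10:55.
Keiko ∩ Uma ∩ Ines: (none).
Keiko ∩ Uma ∩ Ines ∩ Sofia: (none).
Keiko ∩ Uma ∩ Ines ∩ Sofia ∩ Elena: (none).
Restricted to 11:05–17:35: (none).
No common window.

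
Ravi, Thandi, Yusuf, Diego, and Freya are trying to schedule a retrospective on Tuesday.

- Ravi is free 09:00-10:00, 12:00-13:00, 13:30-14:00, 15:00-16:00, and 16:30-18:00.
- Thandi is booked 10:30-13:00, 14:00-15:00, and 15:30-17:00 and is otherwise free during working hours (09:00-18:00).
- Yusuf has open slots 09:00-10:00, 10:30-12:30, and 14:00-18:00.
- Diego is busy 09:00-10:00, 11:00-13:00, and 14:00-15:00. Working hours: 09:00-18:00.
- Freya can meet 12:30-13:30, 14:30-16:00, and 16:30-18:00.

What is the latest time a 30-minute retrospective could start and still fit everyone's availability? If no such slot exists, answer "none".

17:30

Thandi free within 09:00–18:00: 09:00–10:30, 13:00–14:00, 15:00–15:30, 17:00–18:00.
Diego free within 09:00–18:00: 10:00–11:00, 13:00–14:00, 15:00–18:00.
Ravi ∩ Thandi: 09:00–10:00, 13:30–14:00, 15:00–15:30, 17:00–18:00.
Ravi ∩ Thandi ∩ Yusuf: 09:00–10:00, 15:00–15:30, 17:00–18:00.
Ravi ∩ Thandi ∩ Yusuf ∩ Diego: 15:00–15:30, 17:00–18:00.
Ravi ∩ Thandi ∩ Yusuf ∩ Diego ∩ Freya: 15:00–15:30, 17:00–18:00.
Windows ≥ 30 min: 15:00–15:30, 17:00–18:00.
Latest start in the last window 17:00–18:00 is 18:00 − 30 min = 17:30.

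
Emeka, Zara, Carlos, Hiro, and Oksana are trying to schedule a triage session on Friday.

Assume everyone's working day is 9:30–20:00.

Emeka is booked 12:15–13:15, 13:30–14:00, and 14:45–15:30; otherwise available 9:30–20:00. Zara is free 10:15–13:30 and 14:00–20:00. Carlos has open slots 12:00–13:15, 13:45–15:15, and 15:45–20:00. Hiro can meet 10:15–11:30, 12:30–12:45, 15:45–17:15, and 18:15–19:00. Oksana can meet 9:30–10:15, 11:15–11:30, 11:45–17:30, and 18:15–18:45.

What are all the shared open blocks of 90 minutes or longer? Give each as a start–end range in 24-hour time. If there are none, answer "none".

15:45–17:15

Emeka free within 09:30–20:00: 09:30–12:15, 13:15–13:30, 14:00–14:45, 15:30–20:00.
Emeka ∩ Zara: 10:15–12:15, 13:15–13:30, 14:00–14:45, 15:30–20:00.
Emeka ∩ Zara ∩ Carlos: 12:00–12:15, 14:00–14:45, 15:45–20:00.
Emeka ∩ Zara ∩ Carlos ∩ Hiro: 15:45–17:15, 18:15–19:00.
Emeka ∩ Zara ∩ Carlos ∩ Hiro ∩ Oksana: 15:45–17:15, 18:15–18:45.
Windows ≥ 90 min: 15:45–17:15.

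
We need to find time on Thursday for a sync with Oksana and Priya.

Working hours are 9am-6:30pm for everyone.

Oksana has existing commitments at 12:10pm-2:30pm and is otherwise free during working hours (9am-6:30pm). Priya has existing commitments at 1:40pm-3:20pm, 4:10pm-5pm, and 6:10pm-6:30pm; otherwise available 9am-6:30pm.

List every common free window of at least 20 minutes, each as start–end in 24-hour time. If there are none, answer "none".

09:00–12:10, 15:20–16:10, 17:00–18:10

Oksana free within 09:00–18:30: 09:00–12:10, 14:30–18:30.
Priya free within 09:00–18:30: 09:00–13:40, 15:20–16:10, 17:00–18:10.
Oksana ∩ Priya: 09:00–12:10, 15:20–16:10, 17:00–18:10.
Windows ≥ 20 min: 09:00–12:10, 15:20–16:10, 17:00–18:10.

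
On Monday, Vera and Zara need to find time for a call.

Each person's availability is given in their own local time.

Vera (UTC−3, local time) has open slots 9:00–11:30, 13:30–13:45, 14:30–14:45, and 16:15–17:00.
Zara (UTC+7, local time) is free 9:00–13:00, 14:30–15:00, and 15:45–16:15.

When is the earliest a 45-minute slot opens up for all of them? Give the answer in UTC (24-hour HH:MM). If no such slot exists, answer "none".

Vera → UTC: 12:00–14:30, 16:30–16:45, 17:30–17:45, 19:15–20:00.
Zara → UTC: 02:00–06:00, 07:30–08:00, 08:45–09:15.
Vera ∩ Zara: (none).
Windows ≥ 45 min: (none).

none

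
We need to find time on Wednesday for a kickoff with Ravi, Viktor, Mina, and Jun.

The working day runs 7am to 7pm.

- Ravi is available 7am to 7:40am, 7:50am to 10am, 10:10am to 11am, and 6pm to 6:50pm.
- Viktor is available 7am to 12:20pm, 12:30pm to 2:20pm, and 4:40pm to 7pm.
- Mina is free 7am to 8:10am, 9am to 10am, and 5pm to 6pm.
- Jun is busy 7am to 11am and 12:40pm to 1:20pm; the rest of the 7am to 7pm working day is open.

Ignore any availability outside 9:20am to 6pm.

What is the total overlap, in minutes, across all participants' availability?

Jun free within 07:00–19:00: 11:00–12:40, 13:20–19:00.
Ravi ∩ Viktor: 07:00–07:40, 07:50–10:00, 10:10–11:00, 18:00–18:50.
Ravi ∩ Viktor ∩ Mina: 07:00–07:40, 07:50–08:10, 09:00–10:00.
Ravi ∩ Viktor ∩ Mina ∩ Jun: (none).
Restricted to 09:20–18:00: (none).
Total common minutes: 0.

0 minutes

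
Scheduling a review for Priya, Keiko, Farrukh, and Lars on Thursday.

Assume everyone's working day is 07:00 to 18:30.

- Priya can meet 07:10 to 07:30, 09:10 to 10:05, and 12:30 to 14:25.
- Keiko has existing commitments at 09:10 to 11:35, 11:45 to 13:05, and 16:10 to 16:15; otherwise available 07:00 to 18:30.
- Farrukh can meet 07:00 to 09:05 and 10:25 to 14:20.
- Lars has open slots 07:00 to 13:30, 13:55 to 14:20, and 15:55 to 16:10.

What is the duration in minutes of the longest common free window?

Keiko free within 07:00–18:30: 07:00–09:10, 11:35–11:45, 13:05–16:10, 16:15–18:30.
Priya ∩ Keiko: 07:10–07:30, 13:05–14:25.
Priya ∩ Keiko ∩ Farrukh: 07:10–07:30, 13:05–14:20.
Priya ∩ Keiko ∩ Farrukh ∩ Lars: 07:10–07:30, 13:05–13:30, 13:55–14:20.
Common window lengths: 20, 25, 25 min; longest is 25.

25 minutes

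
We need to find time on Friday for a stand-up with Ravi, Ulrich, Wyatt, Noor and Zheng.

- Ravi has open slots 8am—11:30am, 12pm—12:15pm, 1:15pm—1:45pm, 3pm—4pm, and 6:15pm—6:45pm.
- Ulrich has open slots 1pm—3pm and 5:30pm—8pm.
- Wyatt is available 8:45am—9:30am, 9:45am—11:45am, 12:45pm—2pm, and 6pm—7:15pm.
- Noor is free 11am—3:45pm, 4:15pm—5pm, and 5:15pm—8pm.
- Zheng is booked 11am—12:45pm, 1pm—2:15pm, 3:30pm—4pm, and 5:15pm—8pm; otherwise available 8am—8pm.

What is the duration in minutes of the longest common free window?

0 minutes

Zheng free within 08:00–20:00: 08:00–11:00, 12:45–13:00, 14:15–15:30, 16:00–17:15.
Ravi ∩ Ulrich: 13:15–13:45, 18:15–18:45.
Ravi ∩ Ulrich ∩ Wyatt: 13:15–13:45, 18:15–18:45.
Ravi ∩ Ulrich ∩ Wyatt ∩ Noor: 13:15–13:45, 18:15–18:45.
Ravi ∩ Ulrich ∩ Wyatt ∩ Noor ∩ Zheng: (none).
No common window.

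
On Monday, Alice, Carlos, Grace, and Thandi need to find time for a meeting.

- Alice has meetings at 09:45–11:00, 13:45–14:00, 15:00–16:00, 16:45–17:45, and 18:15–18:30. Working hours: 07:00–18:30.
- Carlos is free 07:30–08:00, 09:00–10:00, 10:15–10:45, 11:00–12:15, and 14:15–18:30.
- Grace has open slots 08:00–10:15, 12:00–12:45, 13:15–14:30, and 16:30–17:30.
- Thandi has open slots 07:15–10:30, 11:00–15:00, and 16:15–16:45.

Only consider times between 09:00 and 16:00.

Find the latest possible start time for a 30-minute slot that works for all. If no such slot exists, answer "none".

Alice free within 07:00–18:30: 07:00–09:45, 11:00–13:45, 14:00–15:00, 16:00–16:45, 17:45–18:15.
Alice ∩ Carlos: 07:30–08:00, 09:00–09:45, 11:00–12:15, 14:15–15:00, 16:00–16:45, 17:45–18:15.
Alice ∩ Carlos ∩ Grace: 09:00–09:45, 12:00–12:15, 14:15–14:30, 16:30–16:45.
Alice ∩ Carlos ∩ Grace ∩ Thandi: 09:00–09:45, 12:00–12:15, 14:15–14:30, 16:30–16:45.
Restricted to 09:00–16:00: 09:00–09:45, 12:00–12:15, 14:15–14:30.
Windows ≥ 30 min: 09:00–09:45.
Latest start in the last window 09:00–09:45 is 09:45 − 30 min = 09:15.

09:15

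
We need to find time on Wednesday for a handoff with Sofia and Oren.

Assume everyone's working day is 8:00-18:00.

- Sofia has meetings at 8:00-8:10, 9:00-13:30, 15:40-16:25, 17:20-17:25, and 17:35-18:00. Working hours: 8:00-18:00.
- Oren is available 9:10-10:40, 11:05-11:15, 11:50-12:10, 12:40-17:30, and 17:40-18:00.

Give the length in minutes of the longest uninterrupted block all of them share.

130 minutes

Sofia free within 08:00–18:00: 08:10–09:00, 13:30–15:40, 16:25–17:20, 17:25–17:35.
Sofia ∩ Oren: 13:30–15:40, 16:25–17:20, 17:25–17:30.
Common window lengths: 130, 55, 5 min; longest is 130.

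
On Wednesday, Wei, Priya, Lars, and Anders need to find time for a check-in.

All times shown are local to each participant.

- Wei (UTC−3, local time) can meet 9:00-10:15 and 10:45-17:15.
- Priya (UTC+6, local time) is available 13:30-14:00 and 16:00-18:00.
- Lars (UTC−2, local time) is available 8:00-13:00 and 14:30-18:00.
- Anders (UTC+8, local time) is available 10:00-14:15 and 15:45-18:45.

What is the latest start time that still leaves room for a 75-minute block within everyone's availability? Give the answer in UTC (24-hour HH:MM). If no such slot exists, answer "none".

none

Wei → UTC: 12:00–13:15, 13:45–20:15.
Priya → UTC: 07:30–08:00, 10:00–12:00.
Lars → UTC: 10:00–15:00, 16:30–20:00.
Anders → UTC: 02:00–06:15, 07:45–10:45.
Wei ∩ Priya: (none).
Wei ∩ Priya ∩ Lars: (none).
Wei ∩ Priya ∩ Lars ∩ Anders: (none).
Windows ≥ 75 min: (none).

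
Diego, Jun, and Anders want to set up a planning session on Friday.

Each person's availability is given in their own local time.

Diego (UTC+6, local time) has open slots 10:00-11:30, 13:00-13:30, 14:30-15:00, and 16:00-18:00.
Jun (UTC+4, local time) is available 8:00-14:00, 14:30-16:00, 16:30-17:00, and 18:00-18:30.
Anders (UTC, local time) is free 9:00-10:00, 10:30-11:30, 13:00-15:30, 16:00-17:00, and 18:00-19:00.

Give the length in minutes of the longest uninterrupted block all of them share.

60 minutes

Diego → UTC: 04:00–05:30, 07:00–07:30, 08:30–09:00, 10:00–12:00.
Jun → UTC: 04:00–10:00, 10:30–12:00, 12:30–13:00, 14:00–14:30.
Anders → UTC: 09:00–10:00, 10:30–11:30, 13:00–15:30, 16:00–17:00, 18:00–19:00.
Diego ∩ Jun: 04:00–05:30, 07:00–07:30, 08:30–09:00, 10:30–12:00.
Diego ∩ Jun ∩ Anders: 10:30–11:30.
Single common window of 60 minutes.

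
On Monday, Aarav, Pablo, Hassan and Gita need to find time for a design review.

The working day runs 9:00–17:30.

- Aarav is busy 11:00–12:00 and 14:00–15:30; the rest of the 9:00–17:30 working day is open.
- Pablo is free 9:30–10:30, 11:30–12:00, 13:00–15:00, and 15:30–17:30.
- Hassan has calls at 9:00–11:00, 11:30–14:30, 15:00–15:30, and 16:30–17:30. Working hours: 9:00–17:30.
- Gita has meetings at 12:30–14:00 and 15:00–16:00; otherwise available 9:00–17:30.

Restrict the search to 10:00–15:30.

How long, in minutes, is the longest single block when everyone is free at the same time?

0 minutes

Aarav free within 09:00–17:30: 09:00–11:00, 12:00–14:00, 15:30–17:30.
Hassan free within 09:00–17:30: 11:00–11:30, 14:30–15:00, 15:30–16:30.
Gita free within 09:00–17:30: 09:00–12:30, 14:00–15:00, 16:00–17:30.
Aarav ∩ Pablo: 09:30–10:30, 13:00–14:00, 15:30–17:30.
Aarav ∩ Pablo ∩ Hassan: 15:30–16:30.
Aarav ∩ Pablo ∩ Hassan ∩ Gita: 16:00–16:30.
Restricted to 10:00–15:30: (none).
No common window.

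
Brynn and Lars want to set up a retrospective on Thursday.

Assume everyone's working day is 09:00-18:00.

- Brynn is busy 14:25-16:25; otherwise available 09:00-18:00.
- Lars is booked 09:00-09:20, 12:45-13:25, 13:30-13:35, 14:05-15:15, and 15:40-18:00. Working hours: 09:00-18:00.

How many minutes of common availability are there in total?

240 minutes

Brynn free within 09:00–18:00: 09:00–14:25, 16:25–18:00.
Lars free within 09:00–18:00: 09:20–12:45, 13:25–13:30, 13:35–14:05, 15:15–15:40.
Brynn ∩ Lars: 09:20–12:45, 13:25–13:30, 13:35–14:05.
Total common minutes: 205 + 5 + 30 = 240.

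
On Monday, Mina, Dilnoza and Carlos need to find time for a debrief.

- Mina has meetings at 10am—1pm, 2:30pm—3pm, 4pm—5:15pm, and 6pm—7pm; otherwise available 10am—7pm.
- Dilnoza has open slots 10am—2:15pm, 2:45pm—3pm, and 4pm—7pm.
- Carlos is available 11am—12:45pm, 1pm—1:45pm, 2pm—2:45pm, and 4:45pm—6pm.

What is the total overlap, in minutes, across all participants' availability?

Mina free within 10:00–19:00: 13:00–14:30, 15:00–16:00, 17:15–18:00.
Mina ∩ Dilnoza: 13:00–14:15, 17:15–18:00.
Mina ∩ Dilnoza ∩ Carlos: 13:00–13:45, 14:00–14:15, 17:15–18:00.
Total common minutes: 45 + 15 + 45 = 105.

105 minutes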